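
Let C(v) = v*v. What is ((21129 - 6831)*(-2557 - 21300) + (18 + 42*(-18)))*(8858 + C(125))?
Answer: -8351350199892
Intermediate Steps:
C(v) = v²
((21129 - 6831)*(-2557 - 21300) + (18 + 42*(-18)))*(8858 + C(125)) = ((21129 - 6831)*(-2557 - 21300) + (18 + 42*(-18)))*(8858 + 125²) = (14298*(-23857) + (18 - 756))*(8858 + 15625) = (-341107386 - 738)*24483 = -341108124*24483 = -8351350199892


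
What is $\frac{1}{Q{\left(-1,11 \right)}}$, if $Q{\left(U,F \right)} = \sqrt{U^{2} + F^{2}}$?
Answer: $\frac{\sqrt{122}}{122} \approx 0.090536$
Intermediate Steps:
$Q{\left(U,F \right)} = \sqrt{F^{2} + U^{2}}$
$\frac{1}{Q{\left(-1,11 \right)}} = \frac{1}{\sqrt{11^{2} + \left(-1\right)^{2}}} = \frac{1}{\sqrt{121 + 1}} = \frac{1}{\sqrt{122}} = \frac{\sqrt{122}}{122}$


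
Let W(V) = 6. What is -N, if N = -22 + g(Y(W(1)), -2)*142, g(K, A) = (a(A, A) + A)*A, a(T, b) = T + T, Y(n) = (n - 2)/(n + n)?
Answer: -1682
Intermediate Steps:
Y(n) = (-2 + n)/(2*n) (Y(n) = (-2 + n)/((2*n)) = (-2 + n)*(1/(2*n)) = (-2 + n)/(2*n))
a(T, b) = 2*T
g(K, A) = 3*A² (g(K, A) = (2*A + A)*A = (3*A)*A = 3*A²)
N = 1682 (N = -22 + (3*(-2)²)*142 = -22 + (3*4)*142 = -22 + 12*142 = -22 + 1704 = 1682)
-N = -1*1682 = -1682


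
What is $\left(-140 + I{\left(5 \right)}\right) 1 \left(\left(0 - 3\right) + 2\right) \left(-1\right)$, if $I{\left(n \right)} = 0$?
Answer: $-140$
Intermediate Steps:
$\left(-140 + I{\left(5 \right)}\right) 1 \left(\left(0 - 3\right) + 2\right) \left(-1\right) = \left(-140 + 0\right) 1 \left(\left(0 - 3\right) + 2\right) \left(-1\right) = - 140 \cdot 1 \left(\left(0 - 3\right) + 2\right) \left(-1\right) = - 140 \cdot 1 \left(-3 + 2\right) \left(-1\right) = - 140 \cdot 1 \left(\left(-1\right) \left(-1\right)\right) = - 140 \cdot 1 \cdot 1 = \left(-140\right) 1 = -140$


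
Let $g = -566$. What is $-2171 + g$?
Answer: $-2737$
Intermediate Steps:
$-2171 + g = -2171 - 566 = -2737$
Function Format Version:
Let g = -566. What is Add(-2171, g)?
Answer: -2737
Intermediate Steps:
Add(-2171, g) = Add(-2171, -566) = -2737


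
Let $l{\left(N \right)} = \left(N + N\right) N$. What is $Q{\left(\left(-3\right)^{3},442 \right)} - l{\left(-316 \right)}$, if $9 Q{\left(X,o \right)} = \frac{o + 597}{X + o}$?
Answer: $- \frac{745923281}{3735} \approx -1.9971 \cdot 10^{5}$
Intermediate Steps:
$l{\left(N \right)} = 2 N^{2}$ ($l{\left(N \right)} = 2 N N = 2 N^{2}$)
$Q{\left(X,o \right)} = \frac{597 + o}{9 \left(X + o\right)}$ ($Q{\left(X,o \right)} = \frac{\left(o + 597\right) \frac{1}{X + o}}{9} = \frac{\left(597 + o\right) \frac{1}{X + o}}{9} = \frac{\frac{1}{X + o} \left(597 + o\right)}{9} = \frac{597 + o}{9 \left(X + o\right)}$)
$Q{\left(\left(-3\right)^{3},442 \right)} - l{\left(-316 \right)} = \frac{597 + 442}{9 \left(\left(-3\right)^{3} + 442\right)} - 2 \left(-316\right)^{2} = \frac{1}{9} \frac{1}{-27 + 442} \cdot 1039 - 2 \cdot 99856 = \frac{1}{9} \cdot \frac{1}{415} \cdot 1039 - 199712 = \frac{1039}{3735} - 199712 = - \frac{745923281}{3735}$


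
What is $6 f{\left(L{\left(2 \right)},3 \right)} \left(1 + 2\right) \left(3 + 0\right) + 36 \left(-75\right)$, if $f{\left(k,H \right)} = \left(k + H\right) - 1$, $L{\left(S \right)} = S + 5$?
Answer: $-2214$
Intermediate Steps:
$L{\left(S \right)} = 5 + S$
$f{\left(k,H \right)} = -1 + H + k$ ($f{\left(k,H \right)} = \left(H + k\right) - 1 = -1 + H + k$)
$6 f{\left(L{\left(2 \right)},3 \right)} \left(1 + 2\right) \left(3 + 0\right) + 36 \left(-75\right) = 6 \left(-1 + 3 + \left(5 + 2\right)\right) \left(1 + 2\right) \left(3 + 0\right) + 36 \left(-75\right) = 6 \left(-1 + 3 + 7\right) 3 \cdot 3 - 2700 = 6 \cdot 9 \cdot 9 - 2700 = 54 \cdot 9 - 2700 = 486 - 2700 = -2214$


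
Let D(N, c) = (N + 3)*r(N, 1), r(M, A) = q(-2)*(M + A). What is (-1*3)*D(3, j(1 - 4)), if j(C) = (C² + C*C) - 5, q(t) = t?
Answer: 144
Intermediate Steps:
r(M, A) = -2*A - 2*M (r(M, A) = -2*(M + A) = -2*(A + M) = -2*A - 2*M)
j(C) = -5 + 2*C² (j(C) = (C² + C²) - 5 = 2*C² - 5 = -5 + 2*C²)
D(N, c) = (-2 - 2*N)*(3 + N) (D(N, c) = (N + 3)*(-2*1 - 2*N) = (3 + N)*(-2 - 2*N) = (-2 - 2*N)*(3 + N))
(-1*3)*D(3, j(1 - 4)) = (-1*3)*(2*(-1 - 1*3)*(3 + 3)) = -6*(-1 - 3)*6 = -6*(-4)*6 = -3*(-48) = 144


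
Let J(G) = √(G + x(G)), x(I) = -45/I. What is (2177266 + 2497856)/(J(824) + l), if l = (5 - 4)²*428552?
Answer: 1650911095875456/151333216285165 - 102852684*√1155866/151333216285165 ≈ 10.908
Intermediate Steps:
J(G) = √(G - 45/G)
l = 428552 (l = 1²*428552 = 1*428552 = 428552)
(2177266 + 2497856)/(J(824) + l) = (2177266 + 2497856)/(√(824 - 45/824) + 428552) = 4675122/(√(824 - 45*1/824) + 428552) = 4675122/(√(824 - 45/824) + 428552) = 4675122/(√(678931/824) + 428552) = 4675122/(11*√1155866/412 + 428552) = 4675122/(428552 + 11*√1155866/412)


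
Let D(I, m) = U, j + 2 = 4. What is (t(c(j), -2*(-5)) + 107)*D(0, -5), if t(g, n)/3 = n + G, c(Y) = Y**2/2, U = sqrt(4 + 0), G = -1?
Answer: 268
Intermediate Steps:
j = 2 (j = -2 + 4 = 2)
U = 2 (U = sqrt(4) = 2)
D(I, m) = 2
c(Y) = Y**2/2 (c(Y) = Y**2*(1/2) = Y**2/2)
t(g, n) = -3 + 3*n (t(g, n) = 3*(n - 1) = 3*(-1 + n) = -3 + 3*n)
(t(c(j), -2*(-5)) + 107)*D(0, -5) = ((-3 + 3*(-2*(-5))) + 107)*2 = ((-3 + 3*10) + 107)*2 = ((-3 + 30) + 107)*2 = (27 + 107)*2 = 134*2 = 268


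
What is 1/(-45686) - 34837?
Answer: -1591563183/45686 ≈ -34837.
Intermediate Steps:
1/(-45686) - 34837 = -1/45686 - 34837 = -1591563183/45686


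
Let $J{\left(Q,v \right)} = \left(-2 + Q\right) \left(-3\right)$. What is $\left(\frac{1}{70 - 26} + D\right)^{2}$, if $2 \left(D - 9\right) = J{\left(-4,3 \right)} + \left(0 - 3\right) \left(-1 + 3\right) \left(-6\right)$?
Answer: $\frac{2512225}{1936} \approx 1297.6$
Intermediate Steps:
$J{\left(Q,v \right)} = 6 - 3 Q$
$D = 36$ ($D = 9 + \frac{\left(6 - -12\right) + \left(0 - 3\right) \left(-1 + 3\right) \left(-6\right)}{2} = 9 + \frac{\left(6 + 12\right) + \left(-3\right) 2 \left(-6\right)}{2} = 9 + \frac{18 - -36}{2} = 9 + \frac{18 + 36}{2} = 9 + \frac{1}{2} \cdot 54 = 9 + 27 = 36$)
$\left(\frac{1}{70 - 26} + D\right)^{2} = \left(\frac{1}{70 - 26} + 36\right)^{2} = \left(\frac{1}{44} + 36\right)^{2} = \left(\frac{1585}{44}\right)^{2} = \frac{2512225}{1936}$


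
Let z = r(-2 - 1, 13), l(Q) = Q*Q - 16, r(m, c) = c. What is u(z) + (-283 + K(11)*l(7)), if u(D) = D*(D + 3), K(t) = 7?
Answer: 156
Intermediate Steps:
l(Q) = -16 + Q**2 (l(Q) = Q**2 - 16 = -16 + Q**2)
z = 13
u(D) = D*(3 + D)
u(z) + (-283 + K(11)*l(7)) = 13*(3 + 13) + (-283 + 7*(-16 + 7**2)) = 13*16 + (-283 + 7*(-16 + 49)) = 208 + (-283 + 7*33) = 208 + (-283 + 231) = 208 - 52 = 156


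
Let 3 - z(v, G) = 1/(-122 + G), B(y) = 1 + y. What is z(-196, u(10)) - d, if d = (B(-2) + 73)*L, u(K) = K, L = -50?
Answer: 403537/112 ≈ 3603.0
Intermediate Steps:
z(v, G) = 3 - 1/(-122 + G)
d = -3600 (d = ((1 - 2) + 73)*(-50) = (-1 + 73)*(-50) = 72*(-50) = -3600)
z(-196, u(10)) - d = (-367 + 3*10)/(-122 + 10) - 1*(-3600) = (-367 + 30)/(-112) + 3600 = -1/112*(-337) + 3600 = 337/112 + 3600 = 403537/112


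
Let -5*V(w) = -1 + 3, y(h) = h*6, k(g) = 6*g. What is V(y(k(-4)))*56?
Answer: -112/5 ≈ -22.400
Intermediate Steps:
y(h) = 6*h
V(w) = -⅖ (V(w) = -(-1 + 3)/5 = -⅕*2 = -⅖)
V(y(k(-4)))*56 = -⅖*56 = -112/5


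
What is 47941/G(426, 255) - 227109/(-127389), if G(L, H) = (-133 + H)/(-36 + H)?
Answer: 445831627343/5180486 ≈ 86060.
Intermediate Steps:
G(L, H) = (-133 + H)/(-36 + H)
47941/G(426, 255) - 227109/(-127389) = 47941/(((-133 + 255)/(-36 + 255))) - 227109/(-127389) = 47941/((122/219)) - 227109*(-1/127389) = 47941/(((1/219)*122)) + 75703/42463 = 47941/(122/219) + 75703/42463 = 47941*(219/122) + 75703/42463 = 10499079/122 + 75703/42463 = 445831627343/5180486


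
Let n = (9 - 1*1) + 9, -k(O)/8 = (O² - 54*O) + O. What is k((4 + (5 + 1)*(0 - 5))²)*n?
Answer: -57276128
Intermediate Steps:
k(O) = -8*O² + 424*O (k(O) = -8*((O² - 54*O) + O) = -8*(O² - 53*O) = -8*O² + 424*O)
n = 17 (n = (9 - 1) + 9 = 8 + 9 = 17)
k((4 + (5 + 1)*(0 - 5))²)*n = (8*(4 + (5 + 1)*(0 - 5))²*(53 - (4 + (5 + 1)*(0 - 5))²))*17 = (8*(4 + 6*(-5))²*(53 - (4 + 6*(-5))²))*17 = (8*(4 - 30)²*(53 - (4 - 30)²))*17 = (8*(-26)²*(53 - 1*(-26)²))*17 = (8*676*(53 - 1*676))*17 = (8*676*(53 - 676))*17 = (8*676*(-623))*17 = -3369184*17 = -57276128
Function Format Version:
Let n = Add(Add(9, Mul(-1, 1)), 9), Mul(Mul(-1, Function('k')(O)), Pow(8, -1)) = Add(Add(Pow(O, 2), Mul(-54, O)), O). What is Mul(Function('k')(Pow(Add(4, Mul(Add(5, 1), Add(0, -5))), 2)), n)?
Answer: -57276128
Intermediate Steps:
Function('k')(O) = Add(Mul(-8, Pow(O, 2)), Mul(424, O)) (Function('k')(O) = Mul(-8, Add(Add(Pow(O, 2), Mul(-54, O)), O)) = Mul(-8, Add(Pow(O, 2), Mul(-53, O))) = Add(Mul(-8, Pow(O, 2)), Mul(424, O)))
n = 17 (n = Add(Add(9, -1), 9) = Add(8, 9) = 17)
Mul(Function('k')(Pow(Add(4, Mul(Add(5, 1), Add(0, -5))), 2)), n) = Mul(Mul(8, Pow(Add(4, Mul(Add(5, 1), Add(0, -5))), 2), Add(53, Mul(-1, Pow(Add(4, Mul(Add(5, 1), Add(0, -5))), 2)))), 17) = Mul(Mul(8, Pow(Add(4, Mul(6, -5)), 2), Add(53, Mul(-1, Pow(Add(4, Mul(6, -5)), 2)))), 17) = Mul(Mul(8, Pow(Add(4, -30), 2), Add(53, Mul(-1, Pow(Add(4, -30), 2)))), 17) = Mul(Mul(8, Pow(-26, 2), Add(53, Mul(-1, Pow(-26, 2)))), 17) = Mul(Mul(8, 676, Add(53, Mul(-1, 676))), 17) = Mul(Mul(8, 676, Add(53, -676)), 17) = Mul(Mul(8, 676, -623), 17) = Mul(-3369184, 17) = -57276128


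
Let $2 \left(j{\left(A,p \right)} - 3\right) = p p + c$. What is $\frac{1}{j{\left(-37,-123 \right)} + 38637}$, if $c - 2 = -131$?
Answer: $\frac{1}{46140} \approx 2.1673 \cdot 10^{-5}$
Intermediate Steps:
$c = -129$ ($c = 2 - 131 = -129$)
$j{\left(A,p \right)} = - \frac{123}{2} + \frac{p^{2}}{2}$ ($j{\left(A,p \right)} = 3 + \frac{p p - 129}{2} = 3 + \frac{p^{2} - 129}{2} = 3 + \frac{-129 + p^{2}}{2} = 3 + \left(- \frac{129}{2} + \frac{p^{2}}{2}\right) = - \frac{123}{2} + \frac{p^{2}}{2}$)
$\frac{1}{j{\left(-37,-123 \right)} + 38637} = \frac{1}{\left(- \frac{123}{2} + \frac{\left(-123\right)^{2}}{2}\right) + 38637} = \frac{1}{\left(- \frac{123}{2} + \frac{1}{2} \cdot 15129\right) + 38637} = \frac{1}{\left(- \frac{123}{2} + \frac{15129}{2}\right) + 38637} = \frac{1}{7503 + 38637} = \frac{1}{46140}$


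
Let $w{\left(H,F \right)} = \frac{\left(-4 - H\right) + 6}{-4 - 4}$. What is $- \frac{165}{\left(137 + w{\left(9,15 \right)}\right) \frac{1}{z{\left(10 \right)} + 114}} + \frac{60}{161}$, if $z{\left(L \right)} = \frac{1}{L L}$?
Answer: $- \frac{120816126}{887915} \approx -136.07$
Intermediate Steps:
$z{\left(L \right)} = \frac{1}{L^{2}}$
$w{\left(H,F \right)} = - \frac{1}{4} + \frac{H}{8}$ ($w{\left(H,F \right)} = \frac{2 - H}{-8} = \left(2 - H\right) \left(- \frac{1}{8}\right) = - \frac{1}{4} + \frac{H}{8}$)
$- \frac{165}{\left(137 + w{\left(9,15 \right)}\right) \frac{1}{z{\left(10 \right)} + 114}} + \frac{60}{161} = - \frac{165}{\left(137 + \left(- \frac{1}{4} + \frac{1}{8} \cdot 9\right)\right) \frac{1}{\frac{1}{100} + 114}} + \frac{60}{161} = - \frac{165}{\left(137 + \left(- \frac{1}{4} + \frac{9}{8}\right)\right) \frac{1}{\frac{1}{100} + 114}} + 60 \cdot \frac{1}{161} = - \frac{165}{\left(137 + \frac{7}{8}\right) \frac{1}{\frac{11401}{100}}} + \frac{60}{161} = - \frac{165}{\frac{1103}{8} \cdot \frac{100}{11401}} + \frac{60}{161} = - \frac{165}{\frac{27575}{22802}} + \frac{60}{161} = \left(-165\right) \frac{22802}{27575} + \frac{60}{161} = - \frac{752466}{5515} + \frac{60}{161} = - \frac{120816126}{887915}$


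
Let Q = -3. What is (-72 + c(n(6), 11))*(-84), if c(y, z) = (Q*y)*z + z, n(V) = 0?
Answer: 5124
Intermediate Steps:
c(y, z) = z - 3*y*z (c(y, z) = (-3*y)*z + z = -3*y*z + z = z - 3*y*z)
(-72 + c(n(6), 11))*(-84) = (-72 + 11*(1 - 3*0))*(-84) = (-72 + 11*(1 + 0))*(-84) = (-72 + 11*1)*(-84) = (-72 + 11)*(-84) = -61*(-84) = 5124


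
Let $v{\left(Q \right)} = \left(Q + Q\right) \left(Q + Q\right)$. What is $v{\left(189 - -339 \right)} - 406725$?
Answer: $708411$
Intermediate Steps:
$v{\left(Q \right)} = 4 Q^{2}$ ($v{\left(Q \right)} = 2 Q 2 Q = 4 Q^{2}$)
$v{\left(189 - -339 \right)} - 406725 = 4 \left(189 - -339\right)^{2} - 406725 = 4 \left(189 + 339\right)^{2} - 406725 = 4 \cdot 528^{2} - 406725 = 4 \cdot 278784 - 406725 = 1115136 - 406725 = 708411$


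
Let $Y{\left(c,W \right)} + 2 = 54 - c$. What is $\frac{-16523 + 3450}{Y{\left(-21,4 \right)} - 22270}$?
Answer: $\frac{13073}{22197} \approx 0.58895$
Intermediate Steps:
$Y{\left(c,W \right)} = 52 - c$ ($Y{\left(c,W \right)} = -2 - \left(-54 + c\right) = 52 - c$)
$\frac{-16523 + 3450}{Y{\left(-21,4 \right)} - 22270} = \frac{-16523 + 3450}{\left(52 - -21\right) - 22270} = - \frac{13073}{\left(52 + 21\right) - 22270} = - \frac{13073}{73 - 22270} = - \frac{13073}{-22197} = \left(-13073\right) \left(- \frac{1}{22197}\right) = \frac{13073}{22197}$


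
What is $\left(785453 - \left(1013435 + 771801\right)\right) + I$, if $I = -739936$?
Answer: $-1739719$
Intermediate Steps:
$\left(785453 - \left(1013435 + 771801\right)\right) + I = \left(785453 - \left(1013435 + 771801\right)\right) - 739936 = \left(785453 - 1785236\right) - 739936 = -999783 - 739936 = -1739719$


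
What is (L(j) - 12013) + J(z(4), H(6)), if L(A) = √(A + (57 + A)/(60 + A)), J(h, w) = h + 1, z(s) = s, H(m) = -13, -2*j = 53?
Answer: -12008 + 3*I*√51054/134 ≈ -12008.0 + 5.0586*I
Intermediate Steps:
j = -53/2 (j = -½*53 = -53/2 ≈ -26.500)
J(h, w) = 1 + h
L(A) = √(A + (57 + A)/(60 + A))
(L(j) - 12013) + J(z(4), H(6)) = (√((57 - 53/2 - 53*(60 - 53/2)/2)/(60 - 53/2)) - 12013) + (1 + 4) = (√((57 - 53/2 - 53/2*67/2)/(67/2)) - 12013) + 5 = (√(2*(57 - 53/2 - 3551/4)/67) - 12013) + 5 = (√((2/67)*(-3429/4)) - 12013) + 5 = (√(-3429/134) - 12013) + 5 = (3*I*√51054/134 - 12013) + 5 = (-12013 + 3*I*√51054/134) + 5 = -12008 + 3*I*√51054/134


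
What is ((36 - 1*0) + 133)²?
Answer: 28561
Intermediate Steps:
((36 - 1*0) + 133)² = ((36 + 0) + 133)² = (36 + 133)² = 169² = 28561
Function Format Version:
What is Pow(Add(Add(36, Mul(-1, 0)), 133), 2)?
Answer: 28561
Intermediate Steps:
Pow(Add(Add(36, Mul(-1, 0)), 133), 2) = Pow(Add(Add(36, 0), 133), 2) = Pow(Add(36, 133), 2) = Pow(169, 2) = 28561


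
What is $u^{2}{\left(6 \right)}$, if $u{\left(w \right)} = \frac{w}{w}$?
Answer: $1$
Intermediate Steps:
$u{\left(w \right)} = 1$
$u^{2}{\left(6 \right)} = 1^{2} = 1$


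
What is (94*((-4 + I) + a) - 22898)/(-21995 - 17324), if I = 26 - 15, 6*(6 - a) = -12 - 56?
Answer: 61832/117957 ≈ 0.52419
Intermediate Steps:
a = 52/3 (a = 6 - (-12 - 56)/6 = 6 - 1/6*(-68) = 6 + 34/3 = 52/3 ≈ 17.333)
I = 11
(94*((-4 + I) + a) - 22898)/(-21995 - 17324) = (94*((-4 + 11) + 52/3) - 22898)/(-21995 - 17324) = (94*(7 + 52/3) - 22898)/(-39319) = (94*(73/3) - 22898)*(-1/39319) = (6862/3 - 22898)*(-1/39319) = -61832/3*(-1/39319) = 61832/117957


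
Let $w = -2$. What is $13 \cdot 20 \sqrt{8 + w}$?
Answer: $260 \sqrt{6} \approx 636.87$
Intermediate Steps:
$13 \cdot 20 \sqrt{8 + w} = 13 \cdot 20 \sqrt{8 - 2} = 260 \sqrt{6}$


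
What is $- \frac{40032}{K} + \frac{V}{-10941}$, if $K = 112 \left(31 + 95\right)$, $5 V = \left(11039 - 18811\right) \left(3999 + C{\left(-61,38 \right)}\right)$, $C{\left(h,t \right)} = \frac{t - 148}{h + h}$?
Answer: $\frac{13207986191}{23359035} \approx 565.43$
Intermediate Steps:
$C{\left(h,t \right)} = \frac{-148 + t}{2 h}$
$V = - \frac{1896321368}{305}$ ($V = \frac{\left(11039 - 18811\right) \left(3999 + \frac{-148 + 38}{2 \left(-61\right)}\right)}{5} = \frac{\left(-7772\right) \left(3999 + \frac{1}{2} \left(- \frac{1}{61}\right) \left(-110\right)\right)}{5} = \frac{\left(-7772\right) \left(3999 + \frac{55}{61}\right)}{5} = \frac{\left(-7772\right) \frac{243994}{61}}{5} = \frac{1}{5} \left(- \frac{1896321368}{61}\right) = - \frac{1896321368}{305} \approx -6.2174 \cdot 10^{6}$)
$K = 14112$ ($K = 112 \cdot 126 = 14112$)
$- \frac{40032}{K} + \frac{V}{-10941} = - \frac{40032}{14112} - \frac{1896321368}{305 \left(-10941\right)} = \left(-40032\right) \frac{1}{14112} - - \frac{1896321368}{3337005} = - \frac{139}{49} + \frac{1896321368}{3337005} = \frac{13207986191}{23359035}$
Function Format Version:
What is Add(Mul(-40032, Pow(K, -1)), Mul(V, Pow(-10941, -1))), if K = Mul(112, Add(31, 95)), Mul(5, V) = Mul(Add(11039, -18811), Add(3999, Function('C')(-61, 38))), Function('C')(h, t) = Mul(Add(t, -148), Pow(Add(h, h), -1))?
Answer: Rational(13207986191, 23359035) ≈ 565.43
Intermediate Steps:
Function('C')(h, t) = Mul(Rational(1, 2), Pow(h, -1), Add(-148, t)) (Function('C')(h, t) = Mul(Add(-148, t), Pow(Mul(2, h), -1)) = Mul(Add(-148, t), Mul(Rational(1, 2), Pow(h, -1))) = Mul(Rational(1, 2), Pow(h, -1), Add(-148, t)))
V = Rational(-1896321368, 305) (V = Mul(Rational(1, 5), Mul(Add(11039, -18811), Add(3999, Mul(Rational(1, 2), Pow(-61, -1), Add(-148, 38))))) = Mul(Rational(1, 5), Mul(-7772, Add(3999, Mul(Rational(1, 2), Rational(-1, 61), -110)))) = Mul(Rational(1, 5), Mul(-7772, Add(3999, Rational(55, 61)))) = Mul(Rational(1, 5), Mul(-7772, Rational(243994, 61))) = Mul(Rational(1, 5), Rational(-1896321368, 61)) = Rational(-1896321368, 305) ≈ -6.2174e+6)
K = 14112 (K = Mul(112, 126) = 14112)
Add(Mul(-40032, Pow(K, -1)), Mul(V, Pow(-10941, -1))) = Add(Mul(-40032, Pow(14112, -1)), Mul(Rational(-1896321368, 305), Pow(-10941, -1))) = Add(Mul(-40032, Rational(1, 14112)), Mul(Rational(-1896321368, 305), Rational(-1, 10941))) = Add(Rational(-139, 49), Rational(1896321368, 3337005)) = Rational(13207986191, 23359035)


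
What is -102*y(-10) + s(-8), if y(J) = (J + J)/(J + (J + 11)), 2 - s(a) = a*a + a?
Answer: -842/3 ≈ -280.67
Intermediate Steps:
s(a) = 2 - a - a² (s(a) = 2 - (a*a + a) = 2 - (a² + a) = 2 - (a + a²) = 2 + (-a - a²) = 2 - a - a²)
y(J) = 2*J/(11 + 2*J) (y(J) = (2*J)/(J + (11 + J)) = (2*J)/(11 + 2*J) = 2*J/(11 + 2*J))
-102*y(-10) + s(-8) = -204*(-10)/(11 + 2*(-10)) + (2 - 1*(-8) - 1*(-8)²) = -204*(-10)/(11 - 20) + (2 + 8 - 1*64) = -204*(-10)/(-9) + (2 + 8 - 64) = -204*(-10)*(-1)/9 - 54 = -102*20/9 - 54 = -680/3 - 54 = -842/3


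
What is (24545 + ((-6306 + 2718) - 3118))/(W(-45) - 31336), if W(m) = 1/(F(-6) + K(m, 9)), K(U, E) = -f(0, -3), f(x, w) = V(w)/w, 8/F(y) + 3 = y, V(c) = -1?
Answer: -196229/344705 ≈ -0.56927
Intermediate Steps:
F(y) = 8/(-3 + y)
f(x, w) = -1/w
K(U, E) = -⅓ (K(U, E) = -(-1)/(-3) = -(-1)*(-1)/3 = -1*⅓ = -⅓)
W(m) = -9/11 (W(m) = 1/(8/(-3 - 6) - ⅓) = 1/(8/(-9) - ⅓) = 1/(8*(-⅑) - ⅓) = 1/(-8/9 - ⅓) = 1/(-11/9) = -9/11)
(24545 + ((-6306 + 2718) - 3118))/(W(-45) - 31336) = (24545 + ((-6306 + 2718) - 3118))/(-9/11 - 31336) = (24545 + (-3588 - 3118))/(-344705/11) = (24545 - 6706)*(-11/344705) = 17839*(-11/344705) = -196229/344705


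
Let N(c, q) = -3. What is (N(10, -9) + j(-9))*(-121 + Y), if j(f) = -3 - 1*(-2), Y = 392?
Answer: -1084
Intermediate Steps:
j(f) = -1 (j(f) = -3 + 2 = -1)
(N(10, -9) + j(-9))*(-121 + Y) = (-3 - 1)*(-121 + 392) = -4*271 = -1084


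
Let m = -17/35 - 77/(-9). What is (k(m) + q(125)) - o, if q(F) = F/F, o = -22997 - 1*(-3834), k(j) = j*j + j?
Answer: 1908810394/99225 ≈ 19237.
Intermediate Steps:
m = 2542/315 (m = -17*1/35 - 77*(-⅑) = -17/35 + 77/9 = 2542/315 ≈ 8.0698)
k(j) = j + j² (k(j) = j² + j = j + j²)
o = -19163 (o = -22997 + 3834 = -19163)
q(F) = 1
(k(m) + q(125)) - o = (2542*(1 + 2542/315)/315 + 1) - 1*(-19163) = ((2542/315)*(2857/315) + 1) + 19163 = (7262494/99225 + 1) + 19163 = 7361719/99225 + 19163 = 1908810394/99225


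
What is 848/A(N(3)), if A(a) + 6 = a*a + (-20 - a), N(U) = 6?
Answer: 212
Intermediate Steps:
A(a) = -26 + a² - a (A(a) = -6 + (a*a + (-20 - a)) = -6 + (a² + (-20 - a)) = -6 + (-20 + a² - a) = -26 + a² - a)
848/A(N(3)) = 848/(-26 + 6² - 1*6) = 848/(-26 + 36 - 6) = 848/4 = 848*(¼) = 212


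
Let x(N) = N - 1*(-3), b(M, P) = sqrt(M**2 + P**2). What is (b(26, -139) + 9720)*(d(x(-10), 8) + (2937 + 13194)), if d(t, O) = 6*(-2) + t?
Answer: 156608640 + 16112*sqrt(19997) ≈ 1.5889e+8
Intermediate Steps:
x(N) = 3 + N (x(N) = N + 3 = 3 + N)
d(t, O) = -12 + t
(b(26, -139) + 9720)*(d(x(-10), 8) + (2937 + 13194)) = (sqrt(26**2 + (-139)**2) + 9720)*((-12 + (3 - 10)) + (2937 + 13194)) = (sqrt(676 + 19321) + 9720)*((-12 - 7) + 16131) = (sqrt(19997) + 9720)*(-19 + 16131) = (9720 + sqrt(19997))*16112 = 156608640 + 16112*sqrt(19997)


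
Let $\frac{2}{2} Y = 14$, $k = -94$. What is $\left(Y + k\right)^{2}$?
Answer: $6400$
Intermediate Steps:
$Y = 14$
$\left(Y + k\right)^{2} = \left(14 - 94\right)^{2} = \left(-80\right)^{2} = 6400$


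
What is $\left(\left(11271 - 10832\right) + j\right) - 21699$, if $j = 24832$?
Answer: $3572$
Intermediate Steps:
$\left(\left(11271 - 10832\right) + j\right) - 21699 = \left(\left(11271 - 10832\right) + 24832\right) - 21699 = \left(439 + 24832\right) - 21699 = 25271 - 21699 = 3572$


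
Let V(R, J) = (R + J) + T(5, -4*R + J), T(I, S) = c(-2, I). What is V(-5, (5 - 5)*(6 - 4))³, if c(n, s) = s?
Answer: 0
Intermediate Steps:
T(I, S) = I
V(R, J) = 5 + J + R (V(R, J) = (R + J) + 5 = (J + R) + 5 = 5 + J + R)
V(-5, (5 - 5)*(6 - 4))³ = (5 + (5 - 5)*(6 - 4) - 5)³ = (5 + 0*2 - 5)³ = (5 + 0 - 5)³ = 0³ = 0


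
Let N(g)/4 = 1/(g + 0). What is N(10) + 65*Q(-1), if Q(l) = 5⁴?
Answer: 203127/5 ≈ 40625.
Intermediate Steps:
N(g) = 4/g (N(g) = 4/(g + 0) = 4/g)
Q(l) = 625
N(10) + 65*Q(-1) = 4/10 + 65*625 = 4*(⅒) + 40625 = ⅖ + 40625 = 203127/5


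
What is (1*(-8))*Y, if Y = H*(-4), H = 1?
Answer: 32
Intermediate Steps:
Y = -4 (Y = 1*(-4) = -4)
(1*(-8))*Y = (1*(-8))*(-4) = -8*(-4) = 32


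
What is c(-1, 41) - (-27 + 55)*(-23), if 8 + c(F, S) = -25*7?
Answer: 461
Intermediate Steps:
c(F, S) = -183 (c(F, S) = -8 - 25*7 = -8 - 1*175 = -8 - 175 = -183)
c(-1, 41) - (-27 + 55)*(-23) = -183 - (-27 + 55)*(-23) = -183 - 28*(-23) = -183 - 1*(-644) = -183 + 644 = 461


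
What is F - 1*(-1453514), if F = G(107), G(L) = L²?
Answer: 1464963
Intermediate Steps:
F = 11449 (F = 107² = 11449)
F - 1*(-1453514) = 11449 - 1*(-1453514) = 11449 + 1453514 = 1464963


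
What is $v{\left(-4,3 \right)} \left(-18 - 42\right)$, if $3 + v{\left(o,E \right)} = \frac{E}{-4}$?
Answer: $225$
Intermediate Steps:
$v{\left(o,E \right)} = -3 - \frac{E}{4}$ ($v{\left(o,E \right)} = -3 + \frac{E}{-4} = -3 + E \left(- \frac{1}{4}\right) = -3 - \frac{E}{4}$)
$v{\left(-4,3 \right)} \left(-18 - 42\right) = \left(-3 - \frac{3}{4}\right) \left(-18 - 42\right) = \left(-3 - \frac{3}{4}\right) \left(-60\right) = \left(- \frac{15}{4}\right) \left(-60\right) = 225$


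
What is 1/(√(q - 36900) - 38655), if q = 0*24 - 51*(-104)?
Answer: -12885/498080207 - 2*I*√7899/1494240621 ≈ -2.5869e-5 - 1.1896e-7*I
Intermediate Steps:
q = 5304 (q = 0 + 5304 = 5304)
1/(√(q - 36900) - 38655) = 1/(√(5304 - 36900) - 38655) = 1/(√(-31596) - 38655) = 1/(2*I*√7899 - 38655) = 1/(-38655 + 2*I*√7899)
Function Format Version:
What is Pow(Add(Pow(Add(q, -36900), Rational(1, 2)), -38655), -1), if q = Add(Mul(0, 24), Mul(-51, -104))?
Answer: Add(Rational(-12885, 498080207), Mul(Rational(-2, 1494240621), I, Pow(7899, Rational(1, 2)))) ≈ Add(-2.5869e-5, Mul(-1.1896e-7, I))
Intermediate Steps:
q = 5304 (q = Add(0, 5304) = 5304)
Pow(Add(Pow(Add(q, -36900), Rational(1, 2)), -38655), -1) = Pow(Add(Pow(Add(5304, -36900), Rational(1, 2)), -38655), -1) = Pow(Add(Pow(-31596, Rational(1, 2)), -38655), -1) = Pow(Add(Mul(2, I, Pow(7899, Rational(1, 2))), -38655), -1) = Pow(Add(-38655, Mul(2, I, Pow(7899, Rational(1, 2)))), -1)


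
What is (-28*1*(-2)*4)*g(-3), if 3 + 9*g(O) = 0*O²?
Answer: -224/3 ≈ -74.667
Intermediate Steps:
g(O) = -⅓ (g(O) = -⅓ + (0*O²)/9 = -⅓ + (⅑)*0 = -⅓ + 0 = -⅓)
(-28*1*(-2)*4)*g(-3) = -28*1*(-2)*4*(-⅓) = -(-56)*4*(-⅓) = -28*(-8)*(-⅓) = 224*(-⅓) = -224/3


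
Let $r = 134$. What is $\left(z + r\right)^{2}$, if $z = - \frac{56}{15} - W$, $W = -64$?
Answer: $\frac{8491396}{225} \approx 37740.0$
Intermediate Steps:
$z = \frac{904}{15}$ ($z = - \frac{56}{15} - -64 = \left(-56\right) \frac{1}{15} + 64 = - \frac{56}{15} + 64 = \frac{904}{15} \approx 60.267$)
$\left(z + r\right)^{2} = \left(\frac{904}{15} + 134\right)^{2} = \left(\frac{2914}{15}\right)^{2} = \frac{8491396}{225}$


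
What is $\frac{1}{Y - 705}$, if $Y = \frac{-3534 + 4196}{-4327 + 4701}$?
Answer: $- \frac{187}{131504} \approx -0.001422$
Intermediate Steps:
$Y = \frac{331}{187}$ ($Y = \frac{662}{374} = 662 \cdot \frac{1}{374} = \frac{331}{187} \approx 1.7701$)
$\frac{1}{Y - 705} = \frac{1}{\frac{331}{187} - 705} = \frac{1}{- \frac{131504}{187}} = - \frac{187}{131504}$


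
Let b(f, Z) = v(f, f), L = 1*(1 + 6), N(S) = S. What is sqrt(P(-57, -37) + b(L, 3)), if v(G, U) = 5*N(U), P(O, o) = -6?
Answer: sqrt(29) ≈ 5.3852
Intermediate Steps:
L = 7 (L = 1*7 = 7)
v(G, U) = 5*U
b(f, Z) = 5*f
sqrt(P(-57, -37) + b(L, 3)) = sqrt(-6 + 5*7) = sqrt(-6 + 35) = sqrt(29)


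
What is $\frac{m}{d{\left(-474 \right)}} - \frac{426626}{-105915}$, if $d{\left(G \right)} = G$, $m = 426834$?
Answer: $- \frac{7500983731}{8367285} \approx -896.47$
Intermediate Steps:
$\frac{m}{d{\left(-474 \right)}} - \frac{426626}{-105915} = \frac{426834}{-474} - \frac{426626}{-105915} = 426834 \left(- \frac{1}{474}\right) - - \frac{426626}{105915} = - \frac{71139}{79} + \frac{426626}{105915} = - \frac{7500983731}{8367285}$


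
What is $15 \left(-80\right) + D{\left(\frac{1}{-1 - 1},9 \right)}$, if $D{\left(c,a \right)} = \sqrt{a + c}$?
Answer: $-1200 + \frac{\sqrt{34}}{2} \approx -1197.1$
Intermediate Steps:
$15 \left(-80\right) + D{\left(\frac{1}{-1 - 1},9 \right)} = 15 \left(-80\right) + \sqrt{9 + \frac{1}{-1 - 1}} = -1200 + \sqrt{9 + \frac{1}{-2}} = -1200 + \sqrt{9 - \frac{1}{2}} = -1200 + \sqrt{\frac{17}{2}} = -1200 + \frac{\sqrt{34}}{2}$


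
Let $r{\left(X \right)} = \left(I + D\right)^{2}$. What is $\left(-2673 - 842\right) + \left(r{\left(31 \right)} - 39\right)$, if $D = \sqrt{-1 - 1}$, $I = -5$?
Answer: $-3554 + \left(5 - i \sqrt{2}\right)^{2} \approx -3531.0 - 14.142 i$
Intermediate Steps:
$D = i \sqrt{2}$ ($D = \sqrt{-2} = i \sqrt{2} \approx 1.4142 i$)
$r{\left(X \right)} = \left(-5 + i \sqrt{2}\right)^{2}$
$\left(-2673 - 842\right) + \left(r{\left(31 \right)} - 39\right) = \left(-2673 - 842\right) + \left(\left(5 - i \sqrt{2}\right)^{2} - 39\right) = -3515 - \left(39 - \left(5 - i \sqrt{2}\right)^{2}\right) = -3554 + \left(5 - i \sqrt{2}\right)^{2}$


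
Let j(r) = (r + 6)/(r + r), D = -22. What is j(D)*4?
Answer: 16/11 ≈ 1.4545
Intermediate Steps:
j(r) = (6 + r)/(2*r) (j(r) = (6 + r)/((2*r)) = (6 + r)*(1/(2*r)) = (6 + r)/(2*r))
j(D)*4 = ((1/2)*(6 - 22)/(-22))*4 = ((1/2)*(-1/22)*(-16))*4 = (4/11)*4 = 16/11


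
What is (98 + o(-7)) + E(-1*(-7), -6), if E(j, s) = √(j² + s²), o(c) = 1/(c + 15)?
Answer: 785/8 + √85 ≈ 107.34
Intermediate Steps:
o(c) = 1/(15 + c)
(98 + o(-7)) + E(-1*(-7), -6) = (98 + 1/(15 - 7)) + √((-1*(-7))² + (-6)²) = (98 + 1/8) + √(7² + 36) = (98 + ⅛) + √(49 + 36) = 785/8 + √85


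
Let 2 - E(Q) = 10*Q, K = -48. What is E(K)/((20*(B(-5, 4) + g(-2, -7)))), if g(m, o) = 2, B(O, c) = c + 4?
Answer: 241/100 ≈ 2.4100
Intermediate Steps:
B(O, c) = 4 + c
E(Q) = 2 - 10*Q
E(K)/((20*(B(-5, 4) + g(-2, -7)))) = (2 - 10*(-48))/((20*((4 + 4) + 2))) = (2 + 480)/((20*(8 + 2))) = 482/((20*10)) = 482/200 = 482*(1/200) = 241/100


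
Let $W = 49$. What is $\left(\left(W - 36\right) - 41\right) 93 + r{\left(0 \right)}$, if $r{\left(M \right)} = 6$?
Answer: $-2598$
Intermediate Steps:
$\left(\left(W - 36\right) - 41\right) 93 + r{\left(0 \right)} = \left(\left(49 - 36\right) - 41\right) 93 + 6 = \left(13 - 41\right) 93 + 6 = \left(-28\right) 93 + 6 = -2604 + 6 = -2598$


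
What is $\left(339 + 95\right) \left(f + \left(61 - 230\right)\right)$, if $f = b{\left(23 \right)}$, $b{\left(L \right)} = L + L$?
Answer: $-53382$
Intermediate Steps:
$b{\left(L \right)} = 2 L$
$f = 46$ ($f = 2 \cdot 23 = 46$)
$\left(339 + 95\right) \left(f + \left(61 - 230\right)\right) = \left(339 + 95\right) \left(46 + \left(61 - 230\right)\right) = 434 \left(46 - 169\right) = 434 \left(-123\right) = -53382$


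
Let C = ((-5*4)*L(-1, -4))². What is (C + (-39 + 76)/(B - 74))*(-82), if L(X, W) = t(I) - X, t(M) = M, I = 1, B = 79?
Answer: -659034/5 ≈ -1.3181e+5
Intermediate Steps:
L(X, W) = 1 - X
C = 1600 (C = ((-5*4)*(1 - 1*(-1)))² = (-20*(1 + 1))² = (-20*2)² = (-40)² = 1600)
(C + (-39 + 76)/(B - 74))*(-82) = (1600 + (-39 + 76)/(79 - 74))*(-82) = (1600 + 37/5)*(-82) = (8037/5)*(-82) = -659034/5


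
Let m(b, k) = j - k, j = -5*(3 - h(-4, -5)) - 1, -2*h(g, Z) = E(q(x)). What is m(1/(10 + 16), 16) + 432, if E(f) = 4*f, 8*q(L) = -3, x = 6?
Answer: 1615/4 ≈ 403.75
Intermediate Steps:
q(L) = -3/8 (q(L) = (1/8)*(-3) = -3/8)
h(g, Z) = 3/4 (h(g, Z) = -2*(-3)/8 = -1/2*(-3/2) = 3/4)
j = -49/4 (j = -5*(3 - 1*3/4) - 1 = -5*(3 - 3/4) - 1 = -5*9/4 - 1 = -45/4 - 1 = -49/4 ≈ -12.250)
m(b, k) = -49/4 - k
m(1/(10 + 16), 16) + 432 = (-49/4 - 1*16) + 432 = (-49/4 - 16) + 432 = -113/4 + 432 = 1615/4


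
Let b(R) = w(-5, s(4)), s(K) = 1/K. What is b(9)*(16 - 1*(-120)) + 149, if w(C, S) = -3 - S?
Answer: -293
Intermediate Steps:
s(K) = 1/K
b(R) = -13/4 (b(R) = -3 - 1/4 = -3 - 1*¼ = -3 - ¼ = -13/4)
b(9)*(16 - 1*(-120)) + 149 = -13*(16 - 1*(-120))/4 + 149 = -13*(16 + 120)/4 + 149 = -13/4*136 + 149 = -442 + 149 = -293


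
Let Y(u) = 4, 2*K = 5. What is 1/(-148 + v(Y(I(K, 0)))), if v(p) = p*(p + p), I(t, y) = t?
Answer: -1/116 ≈ -0.0086207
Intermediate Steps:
K = 5/2 (K = (½)*5 = 5/2 ≈ 2.5000)
v(p) = 2*p² (v(p) = p*(2*p) = 2*p²)
1/(-148 + v(Y(I(K, 0)))) = 1/(-148 + 2*4²) = 1/(-148 + 2*16) = 1/(-148 + 32) = 1/(-116) = -1/116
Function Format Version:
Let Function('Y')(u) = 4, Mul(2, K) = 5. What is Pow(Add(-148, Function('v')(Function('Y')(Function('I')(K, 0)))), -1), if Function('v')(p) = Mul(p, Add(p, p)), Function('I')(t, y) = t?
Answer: Rational(-1, 116) ≈ -0.0086207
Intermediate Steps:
K = Rational(5, 2) (K = Mul(Rational(1, 2), 5) = Rational(5, 2) ≈ 2.5000)
Function('v')(p) = Mul(2, Pow(p, 2)) (Function('v')(p) = Mul(p, Mul(2, p)) = Mul(2, Pow(p, 2)))
Pow(Add(-148, Function('v')(Function('Y')(Function('I')(K, 0)))), -1) = Pow(Add(-148, Mul(2, Pow(4, 2))), -1) = Pow(Add(-148, Mul(2, 16)), -1) = Pow(Add(-148, 32), -1) = Pow(-116, -1) = Rational(-1, 116)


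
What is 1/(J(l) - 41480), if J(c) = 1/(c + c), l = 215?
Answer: -430/17836399 ≈ -2.4108e-5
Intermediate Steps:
J(c) = 1/(2*c)
1/(J(l) - 41480) = 1/((1/2)/215 - 41480) = 1/((1/2)*(1/215) - 41480) = 1/(1/430 - 41480) = 1/(-17836399/430) = -430/17836399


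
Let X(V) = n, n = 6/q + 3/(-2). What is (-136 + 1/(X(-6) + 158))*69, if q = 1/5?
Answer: -3500094/373 ≈ -9383.6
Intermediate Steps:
q = ⅕ ≈ 0.20000
n = 57/2 (n = 6/(⅕) + 3/(-2) = 6*5 + 3*(-½) = 30 - 3/2 = 57/2 ≈ 28.500)
X(V) = 57/2
(-136 + 1/(X(-6) + 158))*69 = (-136 + 1/(57/2 + 158))*69 = (-136 + 1/(373/2))*69 = (-136 + 2/373)*69 = -50726/373*69 = -3500094/373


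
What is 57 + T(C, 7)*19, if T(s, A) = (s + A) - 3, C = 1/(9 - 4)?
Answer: 684/5 ≈ 136.80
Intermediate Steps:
C = ⅕ (C = 1/5 = ⅕ ≈ 0.20000)
T(s, A) = -3 + A + s (T(s, A) = (A + s) - 3 = -3 + A + s)
57 + T(C, 7)*19 = 57 + (-3 + 7 + ⅕)*19 = 57 + (21/5)*19 = 57 + 399/5 = 684/5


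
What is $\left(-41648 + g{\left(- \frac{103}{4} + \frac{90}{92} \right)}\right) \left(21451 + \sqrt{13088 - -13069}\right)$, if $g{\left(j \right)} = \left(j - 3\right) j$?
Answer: $- \frac{7436757674977}{8464} - \frac{346685827 \sqrt{26157}}{8464} \approx -8.8526 \cdot 10^{8}$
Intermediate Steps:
$g{\left(j \right)} = j \left(-3 + j\right)$ ($g{\left(j \right)} = \left(-3 + j\right) j = j \left(-3 + j\right)$)
$\left(-41648 + g{\left(- \frac{103}{4} + \frac{90}{92} \right)}\right) \left(21451 + \sqrt{13088 - -13069}\right) = \left(-41648 + \left(- \frac{103}{4} + \frac{90}{92}\right) \left(-3 + \left(- \frac{103}{4} + \frac{90}{92}\right)\right)\right) \left(21451 + \sqrt{13088 - -13069}\right) = \left(-41648 + \left(\left(-103\right) \frac{1}{4} + 90 \cdot \frac{1}{92}\right) \left(-3 + \left(\left(-103\right) \frac{1}{4} + 90 \cdot \frac{1}{92}\right)\right)\right) \left(21451 + \sqrt{13088 + 13069}\right) = \left(-41648 + \left(- \frac{103}{4} + \frac{45}{46}\right) \left(-3 + \left(- \frac{103}{4} + \frac{45}{46}\right)\right)\right) \left(21451 + \sqrt{26157}\right) = \left(-41648 - \frac{2279 \left(-3 - \frac{2279}{92}\right)}{92}\right) \left(21451 + \sqrt{26157}\right) = \left(-41648 - - \frac{5822845}{8464}\right) \left(21451 + \sqrt{26157}\right) = \left(-41648 + \frac{5822845}{8464}\right) \left(21451 + \sqrt{26157}\right) = - \frac{346685827 \left(21451 + \sqrt{26157}\right)}{8464} = - \frac{7436757674977}{8464} - \frac{346685827 \sqrt{26157}}{8464}$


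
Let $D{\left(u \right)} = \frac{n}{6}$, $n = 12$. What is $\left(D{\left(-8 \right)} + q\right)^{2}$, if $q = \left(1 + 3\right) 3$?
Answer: $196$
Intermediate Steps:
$D{\left(u \right)} = 2$ ($D{\left(u \right)} = \frac{12}{6} = 12 \cdot \frac{1}{6} = 2$)
$q = 12$ ($q = 4 \cdot 3 = 12$)
$\left(D{\left(-8 \right)} + q\right)^{2} = \left(2 + 12\right)^{2} = 14^{2} = 196$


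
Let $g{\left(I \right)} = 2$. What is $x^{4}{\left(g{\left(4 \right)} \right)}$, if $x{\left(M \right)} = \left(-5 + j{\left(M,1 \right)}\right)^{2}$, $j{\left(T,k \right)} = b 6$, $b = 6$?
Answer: $852891037441$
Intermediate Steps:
$j{\left(T,k \right)} = 36$ ($j{\left(T,k \right)} = 6 \cdot 6 = 36$)
$x{\left(M \right)} = 961$ ($x{\left(M \right)} = \left(-5 + 36\right)^{2} = 31^{2} = 961$)
$x^{4}{\left(g{\left(4 \right)} \right)} = 961^{4} = 852891037441$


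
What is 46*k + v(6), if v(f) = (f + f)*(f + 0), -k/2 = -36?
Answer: 3384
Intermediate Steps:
k = 72 (k = -2*(-36) = 72)
v(f) = 2*f² (v(f) = (2*f)*f = 2*f²)
46*k + v(6) = 46*72 + 2*6² = 3312 + 2*36 = 3312 + 72 = 3384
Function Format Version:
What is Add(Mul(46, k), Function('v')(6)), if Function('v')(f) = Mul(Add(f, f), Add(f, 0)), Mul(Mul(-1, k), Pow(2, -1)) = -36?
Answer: 3384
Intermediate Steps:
k = 72 (k = Mul(-2, -36) = 72)
Function('v')(f) = Mul(2, Pow(f, 2)) (Function('v')(f) = Mul(Mul(2, f), f) = Mul(2, Pow(f, 2)))
Add(Mul(46, k), Function('v')(6)) = Add(Mul(46, 72), Mul(2, Pow(6, 2))) = Add(3312, Mul(2, 36)) = Add(3312, 72) = 3384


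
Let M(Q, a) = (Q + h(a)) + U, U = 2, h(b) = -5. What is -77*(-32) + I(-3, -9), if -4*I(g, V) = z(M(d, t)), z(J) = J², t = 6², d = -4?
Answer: 9807/4 ≈ 2451.8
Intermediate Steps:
t = 36
M(Q, a) = -3 + Q (M(Q, a) = (Q - 5) + 2 = (-5 + Q) + 2 = -3 + Q)
I(g, V) = -49/4 (I(g, V) = -(-3 - 4)²/4 = -¼*(-7)² = -¼*49 = -49/4)
-77*(-32) + I(-3, -9) = -77*(-32) - 49/4 = 2464 - 49/4 = 9807/4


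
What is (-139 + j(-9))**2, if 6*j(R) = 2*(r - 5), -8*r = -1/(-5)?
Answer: 31663129/1600 ≈ 19789.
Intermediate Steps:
r = -1/40 (r = -(-1)/(8*(-5)) = -(-1)*(-1)/(8*5) = -1/8*1/5 = -1/40 ≈ -0.025000)
j(R) = -67/40 (j(R) = (2*(-1/40 - 5))/6 = (2*(-201/40))/6 = (1/6)*(-201/20) = -67/40)
(-139 + j(-9))**2 = (-139 - 67/40)**2 = (-5627/40)**2 = 31663129/1600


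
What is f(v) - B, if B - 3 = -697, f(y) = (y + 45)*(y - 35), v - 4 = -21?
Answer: -762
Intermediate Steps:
v = -17 (v = 4 - 21 = -17)
f(y) = (-35 + y)*(45 + y) (f(y) = (45 + y)*(-35 + y) = (-35 + y)*(45 + y))
B = -694 (B = 3 - 697 = -694)
f(v) - B = (-1575 + (-17)² + 10*(-17)) - 1*(-694) = (-1575 + 289 - 170) + 694 = -1456 + 694 = -762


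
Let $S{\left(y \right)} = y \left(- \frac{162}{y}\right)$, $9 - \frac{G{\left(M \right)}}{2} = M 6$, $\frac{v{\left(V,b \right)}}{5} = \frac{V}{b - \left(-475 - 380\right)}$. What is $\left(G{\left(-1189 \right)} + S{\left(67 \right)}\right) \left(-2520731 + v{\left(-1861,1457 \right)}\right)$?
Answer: $- \frac{20578453940187}{578} \approx -3.5603 \cdot 10^{10}$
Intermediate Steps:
$v{\left(V,b \right)} = \frac{5 V}{855 + b}$ ($v{\left(V,b \right)} = 5 \frac{V}{b - \left(-475 - 380\right)} = 5 \frac{V}{b - -855} = 5 \frac{V}{b + 855} = 5 \frac{V}{855 + b} = \frac{5 V}{855 + b}$)
$G{\left(M \right)} = 18 - 12 M$ ($G{\left(M \right)} = 18 - 2 M 6 = 18 - 2 \cdot 6 M = 18 - 12 M$)
$S{\left(y \right)} = -162$
$\left(G{\left(-1189 \right)} + S{\left(67 \right)}\right) \left(-2520731 + v{\left(-1861,1457 \right)}\right) = \left(\left(18 - -14268\right) - 162\right) \left(-2520731 + 5 \left(-1861\right) \frac{1}{855 + 1457}\right) = \left(\left(18 + 14268\right) - 162\right) \left(-2520731 + 5 \left(-1861\right) \frac{1}{2312}\right) = \left(14286 - 162\right) \left(-2520731 + 5 \left(-1861\right) \frac{1}{2312}\right) = 14124 \left(-2520731 - \frac{9305}{2312}\right) = 14124 \left(- \frac{5827939377}{2312}\right) = - \frac{20578453940187}{578}$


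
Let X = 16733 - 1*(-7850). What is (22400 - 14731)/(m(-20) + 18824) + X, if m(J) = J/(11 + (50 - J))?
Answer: 37482911281/1524724 ≈ 24583.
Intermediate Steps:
m(J) = J/(61 - J)
X = 24583 (X = 16733 + 7850 = 24583)
(22400 - 14731)/(m(-20) + 18824) + X = (22400 - 14731)/(-1*(-20)/(-61 - 20) + 18824) + 24583 = 7669/(-1*(-20)/(-81) + 18824) + 24583 = 7669/(-1*(-20)*(-1/81) + 18824) + 24583 = 7669/(-20/81 + 18824) + 24583 = 7669/(1524724/81) + 24583 = 7669*(81/1524724) + 24583 = 621189/1524724 + 24583 = 37482911281/1524724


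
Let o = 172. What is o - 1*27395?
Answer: -27223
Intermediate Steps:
o - 1*27395 = 172 - 1*27395 = 172 - 27395 = -27223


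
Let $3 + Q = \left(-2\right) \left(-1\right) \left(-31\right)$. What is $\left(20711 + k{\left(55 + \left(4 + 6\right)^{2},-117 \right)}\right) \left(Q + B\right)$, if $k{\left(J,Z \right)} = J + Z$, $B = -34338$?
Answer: $-713827847$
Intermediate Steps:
$Q = -65$ ($Q = -3 + \left(-2\right) \left(-1\right) \left(-31\right) = -3 + 2 \left(-31\right) = -3 - 62 = -65$)
$\left(20711 + k{\left(55 + \left(4 + 6\right)^{2},-117 \right)}\right) \left(Q + B\right) = \left(20711 - \left(62 - \left(4 + 6\right)^{2}\right)\right) \left(-65 - 34338\right) = \left(20711 - \left(62 - 100\right)\right) \left(-34403\right) = \left(20711 + \left(\left(55 + 100\right) - 117\right)\right) \left(-34403\right) = \left(20711 + \left(155 - 117\right)\right) \left(-34403\right) = \left(20711 + 38\right) \left(-34403\right) = 20749 \left(-34403\right) = -713827847$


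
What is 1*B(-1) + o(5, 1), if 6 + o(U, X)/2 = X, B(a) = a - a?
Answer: -10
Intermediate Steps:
B(a) = 0
o(U, X) = -12 + 2*X
1*B(-1) + o(5, 1) = 1*0 + (-12 + 2*1) = 0 + (-12 + 2) = 0 - 10 = -10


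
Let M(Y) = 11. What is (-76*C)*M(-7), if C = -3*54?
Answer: 135432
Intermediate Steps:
C = -162
(-76*C)*M(-7) = -76*(-162)*11 = 12312*11 = 135432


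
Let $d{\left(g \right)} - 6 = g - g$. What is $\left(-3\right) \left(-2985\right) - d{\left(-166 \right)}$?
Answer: $8949$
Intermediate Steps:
$d{\left(g \right)} = 6$ ($d{\left(g \right)} = 6 + \left(g - g\right) = 6 + 0 = 6$)
$\left(-3\right) \left(-2985\right) - d{\left(-166 \right)} = \left(-3\right) \left(-2985\right) - 6 = 8955 - 6 = 8949$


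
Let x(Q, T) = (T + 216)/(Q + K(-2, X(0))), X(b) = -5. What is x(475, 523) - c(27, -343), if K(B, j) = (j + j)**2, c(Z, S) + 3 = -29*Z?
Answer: 452689/575 ≈ 787.29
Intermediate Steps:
c(Z, S) = -3 - 29*Z
K(B, j) = 4*j**2 (K(B, j) = (2*j)**2 = 4*j**2)
x(Q, T) = (216 + T)/(100 + Q) (x(Q, T) = (T + 216)/(Q + 4*(-5)**2) = (216 + T)/(Q + 4*25) = (216 + T)/(Q + 100) = (216 + T)/(100 + Q))
x(475, 523) - c(27, -343) = (216 + 523)/(100 + 475) - (-3 - 29*27) = 739/575 - (-3 - 783) = (1/575)*739 - 1*(-786) = 739/575 + 786 = 452689/575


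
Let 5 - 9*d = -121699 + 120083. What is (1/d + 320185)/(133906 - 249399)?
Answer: -519019894/187214153 ≈ -2.7723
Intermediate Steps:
d = 1621/9 (d = 5/9 - (-121699 + 120083)/9 = 5/9 - ⅑*(-1616) = 5/9 + 1616/9 = 1621/9 ≈ 180.11)
(1/d + 320185)/(133906 - 249399) = (1/(1621/9) + 320185)/(133906 - 249399) = (9/1621 + 320185)/(-115493) = (519019894/1621)*(-1/115493) = -519019894/187214153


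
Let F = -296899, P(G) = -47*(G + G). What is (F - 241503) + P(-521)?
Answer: -489428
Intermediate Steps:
P(G) = -94*G
(F - 241503) + P(-521) = (-296899 - 241503) - 94*(-521) = -538402 + 48974 = -489428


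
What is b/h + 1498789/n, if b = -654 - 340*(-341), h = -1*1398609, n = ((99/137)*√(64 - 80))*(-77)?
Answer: -115286/1398609 + 205334093*I/30492 ≈ -0.082429 + 6734.0*I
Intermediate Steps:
n = -30492*I/137 (n = ((99*(1/137))*√(-16))*(-77) = (99*(4*I)/137)*(-77) = (396*I/137)*(-77) = -30492*I/137 ≈ -222.57*I)
h = -1398609
b = 115286 (b = -654 + 115940 = 115286)
b/h + 1498789/n = 115286/(-1398609) + 1498789/((-30492*I/137)) = 115286*(-1/1398609) + 1498789*(137*I/30492) = -115286/1398609 + 205334093*I/30492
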